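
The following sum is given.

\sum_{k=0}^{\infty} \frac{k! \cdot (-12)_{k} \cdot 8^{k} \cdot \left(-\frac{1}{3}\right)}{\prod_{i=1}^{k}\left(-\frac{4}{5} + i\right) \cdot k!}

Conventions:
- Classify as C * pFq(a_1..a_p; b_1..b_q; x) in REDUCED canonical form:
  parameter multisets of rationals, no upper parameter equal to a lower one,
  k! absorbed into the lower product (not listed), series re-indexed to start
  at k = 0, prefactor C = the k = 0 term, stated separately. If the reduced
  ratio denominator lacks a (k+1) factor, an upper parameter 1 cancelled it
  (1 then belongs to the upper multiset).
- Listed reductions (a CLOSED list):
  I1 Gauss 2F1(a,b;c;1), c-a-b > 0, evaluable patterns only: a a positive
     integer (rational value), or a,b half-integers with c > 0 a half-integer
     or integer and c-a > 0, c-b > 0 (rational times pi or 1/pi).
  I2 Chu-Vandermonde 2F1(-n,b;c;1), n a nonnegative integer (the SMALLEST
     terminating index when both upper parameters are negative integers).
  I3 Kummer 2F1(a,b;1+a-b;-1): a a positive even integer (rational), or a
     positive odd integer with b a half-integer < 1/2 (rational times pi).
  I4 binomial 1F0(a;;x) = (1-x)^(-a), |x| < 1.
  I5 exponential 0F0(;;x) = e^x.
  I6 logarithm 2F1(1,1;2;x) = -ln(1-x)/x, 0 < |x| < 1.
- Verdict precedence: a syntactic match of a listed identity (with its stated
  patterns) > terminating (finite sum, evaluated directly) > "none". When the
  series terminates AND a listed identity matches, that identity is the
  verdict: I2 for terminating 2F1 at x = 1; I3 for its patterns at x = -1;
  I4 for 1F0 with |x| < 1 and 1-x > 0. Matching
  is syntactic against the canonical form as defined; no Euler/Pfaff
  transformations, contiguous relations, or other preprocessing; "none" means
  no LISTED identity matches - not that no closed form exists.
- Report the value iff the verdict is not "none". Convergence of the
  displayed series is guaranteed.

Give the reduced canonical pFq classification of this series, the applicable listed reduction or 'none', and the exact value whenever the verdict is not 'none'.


At argument 8: a 2F1 with upper {-12, 1}, lower {\frac{1}{5}}, scaled by C = -\frac{1}{3}. Verdict: terminating - the sum ends at index 12 because -12 is a negative integer; exact evaluation follows. Hence: -\frac{23501203716758962171}{135670353}.

Key step: x = 8 and the factorial ratio (prefactor -1/3) (k+a-1)!/(a-1)! is a rising factorial (a)_k.
Adjacent-term ratio: r(k) = 8 * (k-12) (k+1) / [(k+\frac{1}{5}) (k+1)] - poly over poly, x = 8 from leading terms; C = -\frac{1}{3} at k = 0.


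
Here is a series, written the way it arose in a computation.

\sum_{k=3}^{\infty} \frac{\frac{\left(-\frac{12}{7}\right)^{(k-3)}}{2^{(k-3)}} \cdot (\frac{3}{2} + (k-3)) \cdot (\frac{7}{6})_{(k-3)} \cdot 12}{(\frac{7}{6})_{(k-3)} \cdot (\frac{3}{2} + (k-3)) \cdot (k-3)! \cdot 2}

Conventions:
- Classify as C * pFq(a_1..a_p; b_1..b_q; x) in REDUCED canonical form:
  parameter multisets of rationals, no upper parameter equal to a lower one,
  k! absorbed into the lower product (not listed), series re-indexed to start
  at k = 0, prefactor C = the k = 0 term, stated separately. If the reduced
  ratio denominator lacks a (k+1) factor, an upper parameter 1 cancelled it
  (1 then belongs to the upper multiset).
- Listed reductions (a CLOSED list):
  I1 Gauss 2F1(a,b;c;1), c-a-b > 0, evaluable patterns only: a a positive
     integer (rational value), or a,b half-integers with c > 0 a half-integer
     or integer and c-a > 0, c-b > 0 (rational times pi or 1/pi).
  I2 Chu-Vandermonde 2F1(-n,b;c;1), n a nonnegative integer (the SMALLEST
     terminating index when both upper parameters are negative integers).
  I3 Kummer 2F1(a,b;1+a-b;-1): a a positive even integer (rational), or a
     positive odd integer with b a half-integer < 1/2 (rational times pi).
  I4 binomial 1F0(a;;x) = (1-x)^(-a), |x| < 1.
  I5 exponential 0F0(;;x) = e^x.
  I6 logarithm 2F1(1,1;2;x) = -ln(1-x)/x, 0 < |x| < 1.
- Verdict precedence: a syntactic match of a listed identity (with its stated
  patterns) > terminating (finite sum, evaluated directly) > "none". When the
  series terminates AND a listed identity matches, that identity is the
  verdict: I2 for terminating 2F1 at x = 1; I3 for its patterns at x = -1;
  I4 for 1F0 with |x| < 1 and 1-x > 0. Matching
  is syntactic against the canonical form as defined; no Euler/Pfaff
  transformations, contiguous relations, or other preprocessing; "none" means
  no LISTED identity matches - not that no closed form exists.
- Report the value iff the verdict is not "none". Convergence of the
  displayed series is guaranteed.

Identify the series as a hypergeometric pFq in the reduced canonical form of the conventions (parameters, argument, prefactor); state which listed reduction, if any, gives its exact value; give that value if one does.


With C = 6: the canonical form is 0F0(-; -; -\frac{6}{7}). Verdict: exponential (I5) applies (the 0F0 exponential series at x = -\frac{6}{7}). Its exact value is 6 \cdot e^{-\frac{6}{7}}.

Structural cue: t_0 = 6 here, and the constant factors (C = 6) combine into one prefactor.
Term ratio: r(k) = -\frac{6}{7} * 1 / [(k+1)] - poly over poly, x = -\frac{6}{7} from leading terms; C = 6 at k = 0.


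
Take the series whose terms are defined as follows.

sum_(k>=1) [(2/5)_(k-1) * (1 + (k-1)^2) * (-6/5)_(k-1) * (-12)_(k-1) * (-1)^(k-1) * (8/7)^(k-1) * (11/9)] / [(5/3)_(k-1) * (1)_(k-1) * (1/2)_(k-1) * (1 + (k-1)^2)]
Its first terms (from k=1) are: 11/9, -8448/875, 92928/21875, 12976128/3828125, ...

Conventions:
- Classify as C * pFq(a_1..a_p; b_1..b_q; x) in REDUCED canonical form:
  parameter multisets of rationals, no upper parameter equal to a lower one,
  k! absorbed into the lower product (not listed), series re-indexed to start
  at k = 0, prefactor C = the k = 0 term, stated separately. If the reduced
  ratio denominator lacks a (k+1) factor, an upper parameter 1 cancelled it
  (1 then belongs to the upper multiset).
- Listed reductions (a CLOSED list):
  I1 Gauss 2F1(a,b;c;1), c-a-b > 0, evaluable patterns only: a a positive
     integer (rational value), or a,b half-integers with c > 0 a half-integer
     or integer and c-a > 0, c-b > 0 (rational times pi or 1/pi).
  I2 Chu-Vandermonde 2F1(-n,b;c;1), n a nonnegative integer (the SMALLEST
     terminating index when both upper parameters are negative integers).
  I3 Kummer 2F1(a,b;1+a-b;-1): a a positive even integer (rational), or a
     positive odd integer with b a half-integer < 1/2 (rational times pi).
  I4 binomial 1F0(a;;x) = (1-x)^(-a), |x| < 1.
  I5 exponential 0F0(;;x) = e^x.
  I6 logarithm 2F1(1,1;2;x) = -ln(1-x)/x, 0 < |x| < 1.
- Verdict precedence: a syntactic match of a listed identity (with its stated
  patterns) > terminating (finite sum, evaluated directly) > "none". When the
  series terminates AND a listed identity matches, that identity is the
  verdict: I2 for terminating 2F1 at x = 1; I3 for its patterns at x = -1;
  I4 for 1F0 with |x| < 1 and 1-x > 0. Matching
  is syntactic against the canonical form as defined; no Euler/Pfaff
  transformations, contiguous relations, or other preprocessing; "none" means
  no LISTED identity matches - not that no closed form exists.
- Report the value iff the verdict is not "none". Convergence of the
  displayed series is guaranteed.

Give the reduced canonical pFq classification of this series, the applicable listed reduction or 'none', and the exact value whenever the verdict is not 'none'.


At argument -8/7: a 3F2 with upper {-12, -6/5, 2/5}, lower {1/2, 5/3}, scaled by C = 11/9. Verdict: terminating - upper parameter -12 makes this a finite sum (last index 12), evaluated exactly. Its exact value is 20125616051181448068394222870780047631/2074395167363697476685047149658203125.

Key observation: from the first term 11/9: the (-1)^k factor (C = 11/9, x = -8/7) folds into the argument's sign.
Term ratio: r(k) = (-8/7) * (k-12) (k-6/5) (k+2/5) / [(k+1/2) (k+5/3) (k+1)] - rational in k, leading ratio (-8/7); with t_0 = 11/9, classification follows.


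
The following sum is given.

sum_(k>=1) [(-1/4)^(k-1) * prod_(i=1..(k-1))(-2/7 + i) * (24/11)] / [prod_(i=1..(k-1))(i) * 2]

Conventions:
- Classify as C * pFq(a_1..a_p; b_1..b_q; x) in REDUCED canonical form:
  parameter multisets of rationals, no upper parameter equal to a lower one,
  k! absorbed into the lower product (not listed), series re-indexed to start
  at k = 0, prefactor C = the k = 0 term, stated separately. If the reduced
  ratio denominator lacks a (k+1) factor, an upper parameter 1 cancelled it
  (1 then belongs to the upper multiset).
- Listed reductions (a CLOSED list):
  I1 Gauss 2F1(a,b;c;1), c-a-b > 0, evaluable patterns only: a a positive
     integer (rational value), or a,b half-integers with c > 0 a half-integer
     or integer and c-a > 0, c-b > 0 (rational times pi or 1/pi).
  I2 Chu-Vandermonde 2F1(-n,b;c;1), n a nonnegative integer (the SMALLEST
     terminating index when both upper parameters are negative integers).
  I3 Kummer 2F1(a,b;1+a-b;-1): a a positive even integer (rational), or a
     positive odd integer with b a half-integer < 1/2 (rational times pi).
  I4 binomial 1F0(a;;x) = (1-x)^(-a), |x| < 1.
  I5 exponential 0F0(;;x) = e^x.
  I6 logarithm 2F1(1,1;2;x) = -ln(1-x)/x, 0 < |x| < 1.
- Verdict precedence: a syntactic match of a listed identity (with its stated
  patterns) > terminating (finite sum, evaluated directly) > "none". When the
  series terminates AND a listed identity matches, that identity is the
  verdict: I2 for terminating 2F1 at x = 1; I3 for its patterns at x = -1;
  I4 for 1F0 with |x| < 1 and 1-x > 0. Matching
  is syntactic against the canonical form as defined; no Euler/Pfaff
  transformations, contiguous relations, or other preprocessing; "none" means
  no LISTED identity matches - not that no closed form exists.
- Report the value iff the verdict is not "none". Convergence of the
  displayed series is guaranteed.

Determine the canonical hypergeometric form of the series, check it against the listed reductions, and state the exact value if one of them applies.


Key step: with t_0 = 12/11, the constant factors (prefactor 12/11) combine into one prefactor.
Consecutive-term ratio: r(k) = (-1/4) * (k+5/7) / [(k+1)] - rational in k. x = (-1/4); t_0 = 12/11; negate the roots.

At argument -1/4: a 1F0 with upper {5/7}, lower {-}, scaled by C = 12/11. Verdict (x = -1/4): the I4 binomial reduction applies (the 1F0 binomial series: exponent -5/7, x = -1/4). Value: (12/11) * (5/4)^(-5/7).


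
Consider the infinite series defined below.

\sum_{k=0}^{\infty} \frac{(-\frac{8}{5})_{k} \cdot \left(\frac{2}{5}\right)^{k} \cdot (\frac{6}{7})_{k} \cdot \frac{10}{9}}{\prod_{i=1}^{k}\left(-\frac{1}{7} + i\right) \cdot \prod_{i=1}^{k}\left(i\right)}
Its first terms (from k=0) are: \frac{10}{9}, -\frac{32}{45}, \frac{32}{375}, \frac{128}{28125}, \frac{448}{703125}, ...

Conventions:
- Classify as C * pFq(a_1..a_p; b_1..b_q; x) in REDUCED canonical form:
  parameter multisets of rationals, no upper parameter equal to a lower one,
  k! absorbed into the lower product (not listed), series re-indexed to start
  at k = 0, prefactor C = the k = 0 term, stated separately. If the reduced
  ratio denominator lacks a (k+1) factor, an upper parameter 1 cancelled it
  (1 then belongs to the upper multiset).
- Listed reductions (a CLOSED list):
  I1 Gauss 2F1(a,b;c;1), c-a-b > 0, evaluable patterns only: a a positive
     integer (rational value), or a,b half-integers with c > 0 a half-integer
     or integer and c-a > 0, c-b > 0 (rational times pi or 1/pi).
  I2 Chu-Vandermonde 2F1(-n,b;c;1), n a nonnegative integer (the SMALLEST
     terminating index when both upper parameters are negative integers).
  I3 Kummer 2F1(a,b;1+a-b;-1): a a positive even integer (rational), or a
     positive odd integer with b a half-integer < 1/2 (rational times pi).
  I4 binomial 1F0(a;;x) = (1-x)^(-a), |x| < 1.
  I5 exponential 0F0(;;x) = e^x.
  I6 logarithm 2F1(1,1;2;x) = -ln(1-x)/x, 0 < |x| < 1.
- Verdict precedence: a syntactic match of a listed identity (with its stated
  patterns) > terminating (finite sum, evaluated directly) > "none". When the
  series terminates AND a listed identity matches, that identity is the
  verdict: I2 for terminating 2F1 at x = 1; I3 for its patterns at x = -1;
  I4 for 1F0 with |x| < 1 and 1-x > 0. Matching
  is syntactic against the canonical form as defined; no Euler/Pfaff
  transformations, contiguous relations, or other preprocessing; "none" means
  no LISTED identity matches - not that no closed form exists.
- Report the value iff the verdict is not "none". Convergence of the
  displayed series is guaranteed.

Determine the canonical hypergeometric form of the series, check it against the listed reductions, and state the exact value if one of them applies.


Key step: from the first term \frac{10}{9}: the parameter 6/7 appears in both the upper and lower lists and cancels.
Step ratio: r(k) = \frac{2}{5} * (k-\frac{8}{5}) / [(k+1)] ; factor over Q: parameters, x = \frac{2}{5}, and C = \frac{10}{9}.

With C = \frac{10}{9}: the canonical form is 1F0(-\frac{8}{5}; -; \frac{2}{5}). Verdict (x = \frac{2}{5}): the I4 binomial reduction applies (the 1F0 binomial series: exponent 8/5, x = \frac{2}{5}). Value: \frac{10}{9} \cdot \left(\frac{3}{5}\right)^{\frac{8}{5}}.


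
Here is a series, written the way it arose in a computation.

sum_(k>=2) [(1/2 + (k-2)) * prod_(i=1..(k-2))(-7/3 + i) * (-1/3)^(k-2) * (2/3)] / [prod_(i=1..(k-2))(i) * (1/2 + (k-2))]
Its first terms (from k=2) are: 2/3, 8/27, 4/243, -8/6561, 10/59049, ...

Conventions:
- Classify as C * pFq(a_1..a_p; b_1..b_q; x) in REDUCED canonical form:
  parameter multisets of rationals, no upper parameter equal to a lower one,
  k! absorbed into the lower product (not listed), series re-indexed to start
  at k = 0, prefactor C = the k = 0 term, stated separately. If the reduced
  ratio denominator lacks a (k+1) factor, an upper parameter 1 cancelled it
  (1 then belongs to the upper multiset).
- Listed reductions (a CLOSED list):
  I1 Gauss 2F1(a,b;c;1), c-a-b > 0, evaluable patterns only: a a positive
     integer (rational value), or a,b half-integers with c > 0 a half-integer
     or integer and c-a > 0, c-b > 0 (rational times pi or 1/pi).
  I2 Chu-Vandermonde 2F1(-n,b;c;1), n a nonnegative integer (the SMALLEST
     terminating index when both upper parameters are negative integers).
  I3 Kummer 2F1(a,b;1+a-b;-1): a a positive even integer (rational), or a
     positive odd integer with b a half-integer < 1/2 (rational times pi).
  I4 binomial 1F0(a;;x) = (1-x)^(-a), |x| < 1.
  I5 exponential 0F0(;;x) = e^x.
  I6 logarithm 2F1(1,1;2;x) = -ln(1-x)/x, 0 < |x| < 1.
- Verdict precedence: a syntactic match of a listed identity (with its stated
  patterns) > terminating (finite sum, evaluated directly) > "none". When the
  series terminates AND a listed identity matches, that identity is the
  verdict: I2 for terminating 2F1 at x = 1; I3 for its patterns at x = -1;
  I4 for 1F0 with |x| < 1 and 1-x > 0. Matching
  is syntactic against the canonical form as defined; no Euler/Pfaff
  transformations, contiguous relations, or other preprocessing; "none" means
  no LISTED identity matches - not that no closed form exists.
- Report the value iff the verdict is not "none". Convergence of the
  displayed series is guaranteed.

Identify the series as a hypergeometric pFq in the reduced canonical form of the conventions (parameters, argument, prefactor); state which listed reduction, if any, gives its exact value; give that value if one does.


Classification (C = 2/3): 1F0 with upper {-4/3}, lower {-}, argument x = -1/3. Verdict: this is the I4 binomial reduction (the 1F0 binomial series: exponent 4/3, x = -1/3). Hence: (2/3) * (4/3)^(4/3).

The tell: from the first term 2/3: the product of the first k integers (prefactor 2/3) is k!.
Term ratio: r(k) = (-1/3) * (k-4/3) / [(k+1)] - poly over poly, x = (-1/3) from leading terms; C = 2/3 at k = 0.


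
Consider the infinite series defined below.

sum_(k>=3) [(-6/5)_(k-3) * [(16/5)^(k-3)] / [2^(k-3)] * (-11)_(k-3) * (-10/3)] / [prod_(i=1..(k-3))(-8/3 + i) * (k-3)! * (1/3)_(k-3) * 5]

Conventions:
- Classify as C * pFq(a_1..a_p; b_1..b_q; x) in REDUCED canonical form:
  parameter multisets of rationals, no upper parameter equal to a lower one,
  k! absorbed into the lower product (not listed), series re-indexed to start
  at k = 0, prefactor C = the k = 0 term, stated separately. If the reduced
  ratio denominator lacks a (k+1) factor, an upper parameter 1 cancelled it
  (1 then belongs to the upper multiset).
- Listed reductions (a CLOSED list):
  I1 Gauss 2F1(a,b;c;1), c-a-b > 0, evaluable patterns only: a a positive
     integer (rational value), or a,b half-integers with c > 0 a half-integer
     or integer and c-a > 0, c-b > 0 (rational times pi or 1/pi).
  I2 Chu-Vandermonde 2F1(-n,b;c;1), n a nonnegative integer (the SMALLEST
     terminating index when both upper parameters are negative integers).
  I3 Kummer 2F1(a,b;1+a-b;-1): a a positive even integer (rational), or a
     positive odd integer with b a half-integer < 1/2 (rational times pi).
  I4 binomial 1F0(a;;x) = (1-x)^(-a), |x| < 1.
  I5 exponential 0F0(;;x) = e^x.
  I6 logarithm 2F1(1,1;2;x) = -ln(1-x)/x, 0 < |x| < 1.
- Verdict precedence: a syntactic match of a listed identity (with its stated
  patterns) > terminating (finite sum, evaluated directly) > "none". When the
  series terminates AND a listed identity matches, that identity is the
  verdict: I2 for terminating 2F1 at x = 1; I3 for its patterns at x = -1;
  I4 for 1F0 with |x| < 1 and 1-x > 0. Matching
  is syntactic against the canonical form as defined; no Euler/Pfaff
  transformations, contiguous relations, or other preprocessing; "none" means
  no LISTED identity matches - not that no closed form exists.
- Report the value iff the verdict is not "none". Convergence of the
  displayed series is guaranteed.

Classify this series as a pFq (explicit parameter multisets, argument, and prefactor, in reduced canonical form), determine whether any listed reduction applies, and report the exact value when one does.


Reduced: x = 8/5, 2F2, upper = {-11, -6/5}, lower = {-5/3, 1/3}, C = -2/3. Verdict: terminating at k = 11: the factor (-11)_k kills every later term; summing the 12 survivors is exact. Hence: 1275322823456696868378735805306/29980725981295108795166015625.

Key step: from the first term -2/3: the lower running product (C = -2/3, x = 8/5) is a rising factorial.
Adjacent-term ratio: r(k) = (8/5) * (k-11) (k-6/5) / [(k-5/3) (k+1/3) (k+1)] - rational in k. x = (8/5); t_0 = -2/3; negate the roots.


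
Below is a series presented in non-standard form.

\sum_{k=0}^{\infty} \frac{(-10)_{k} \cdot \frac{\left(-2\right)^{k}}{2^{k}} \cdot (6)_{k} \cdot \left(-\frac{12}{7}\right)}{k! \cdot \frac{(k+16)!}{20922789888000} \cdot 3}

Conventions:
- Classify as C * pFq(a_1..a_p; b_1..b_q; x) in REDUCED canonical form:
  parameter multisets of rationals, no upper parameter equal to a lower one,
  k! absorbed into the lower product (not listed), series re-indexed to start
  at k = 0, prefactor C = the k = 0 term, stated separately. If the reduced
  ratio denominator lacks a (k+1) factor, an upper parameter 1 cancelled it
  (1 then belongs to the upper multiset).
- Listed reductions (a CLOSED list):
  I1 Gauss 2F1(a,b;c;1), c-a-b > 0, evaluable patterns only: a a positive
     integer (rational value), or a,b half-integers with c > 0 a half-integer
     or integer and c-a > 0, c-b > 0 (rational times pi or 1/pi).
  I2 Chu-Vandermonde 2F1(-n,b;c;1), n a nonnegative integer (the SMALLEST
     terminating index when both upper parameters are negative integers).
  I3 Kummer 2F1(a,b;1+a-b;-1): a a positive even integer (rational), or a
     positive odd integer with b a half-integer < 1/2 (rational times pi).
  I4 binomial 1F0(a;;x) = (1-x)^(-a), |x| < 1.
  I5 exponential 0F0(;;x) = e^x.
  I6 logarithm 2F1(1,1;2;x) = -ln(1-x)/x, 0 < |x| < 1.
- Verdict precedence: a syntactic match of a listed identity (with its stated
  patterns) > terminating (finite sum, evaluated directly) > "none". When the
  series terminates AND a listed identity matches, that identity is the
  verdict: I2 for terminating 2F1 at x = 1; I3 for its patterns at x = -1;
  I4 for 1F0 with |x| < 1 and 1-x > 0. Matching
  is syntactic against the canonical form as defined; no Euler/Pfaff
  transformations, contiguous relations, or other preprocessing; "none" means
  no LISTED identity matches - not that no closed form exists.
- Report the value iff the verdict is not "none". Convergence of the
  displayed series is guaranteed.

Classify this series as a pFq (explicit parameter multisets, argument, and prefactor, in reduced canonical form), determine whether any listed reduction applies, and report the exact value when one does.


The series (x = -1) is 2F1: upper {-10, 6}, lower {17}, prefactor -\frac{4}{7}. Verdict: this is Kummer's theorem (I3) (x = -1; c = 17 equals 1+a-b for upper {-10, 6}: listed pattern). Its exact value is -16.

First insight: from the first term -\frac{4}{7}: the constant factors (prefactor -4/7) combine into one prefactor.
Adjacent-term ratio: r(k) = -1 * (k-10) (k+6) / [(k+17) (k+1)] - rational; roots negated = parameters, x = -1, C = -\frac{4}{7}.


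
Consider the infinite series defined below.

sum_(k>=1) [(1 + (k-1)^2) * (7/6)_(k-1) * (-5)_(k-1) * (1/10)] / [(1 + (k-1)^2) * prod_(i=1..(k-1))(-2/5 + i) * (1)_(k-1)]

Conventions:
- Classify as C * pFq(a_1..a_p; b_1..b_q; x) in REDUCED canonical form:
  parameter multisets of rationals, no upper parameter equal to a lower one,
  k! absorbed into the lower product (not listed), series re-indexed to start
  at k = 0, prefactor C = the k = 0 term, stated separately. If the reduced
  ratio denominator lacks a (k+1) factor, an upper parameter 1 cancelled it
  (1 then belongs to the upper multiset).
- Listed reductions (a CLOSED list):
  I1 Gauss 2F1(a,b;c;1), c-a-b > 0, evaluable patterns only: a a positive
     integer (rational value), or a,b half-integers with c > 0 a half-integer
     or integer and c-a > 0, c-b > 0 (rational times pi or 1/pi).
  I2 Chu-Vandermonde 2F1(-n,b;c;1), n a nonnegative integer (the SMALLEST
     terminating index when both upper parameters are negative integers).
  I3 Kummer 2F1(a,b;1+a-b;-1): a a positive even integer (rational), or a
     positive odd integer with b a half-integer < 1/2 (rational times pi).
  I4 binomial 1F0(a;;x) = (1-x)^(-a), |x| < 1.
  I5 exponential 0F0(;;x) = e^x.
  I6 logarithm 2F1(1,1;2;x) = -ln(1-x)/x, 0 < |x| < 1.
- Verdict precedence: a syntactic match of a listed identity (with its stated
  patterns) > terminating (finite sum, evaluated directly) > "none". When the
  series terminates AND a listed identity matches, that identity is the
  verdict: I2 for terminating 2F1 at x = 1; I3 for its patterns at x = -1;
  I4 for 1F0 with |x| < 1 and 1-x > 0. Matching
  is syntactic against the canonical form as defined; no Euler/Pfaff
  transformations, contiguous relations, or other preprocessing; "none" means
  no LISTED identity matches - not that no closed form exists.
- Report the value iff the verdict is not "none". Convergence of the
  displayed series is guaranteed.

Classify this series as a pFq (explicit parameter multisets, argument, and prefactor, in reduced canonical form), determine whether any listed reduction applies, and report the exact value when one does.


This is 1/10 * 2F1(-5, 7/6; 3/5; 1) in reduced canonical form. Verdict: Chu-Vandermonde (I2) matches (terminating 2F1 at x = 1 with n = 5, b = 7/6, c = 3/5). Value: -5496389/772623360.

Key observation: with t_0 = 1/10, (1)_k (C = 1/10) is k! itself.
Step ratio: r(k) = 1 * (k-5) (k+7/6) / [(k+3/5) (k+1)] - rational; roots negated = parameters, x = 1, C = 1/10.


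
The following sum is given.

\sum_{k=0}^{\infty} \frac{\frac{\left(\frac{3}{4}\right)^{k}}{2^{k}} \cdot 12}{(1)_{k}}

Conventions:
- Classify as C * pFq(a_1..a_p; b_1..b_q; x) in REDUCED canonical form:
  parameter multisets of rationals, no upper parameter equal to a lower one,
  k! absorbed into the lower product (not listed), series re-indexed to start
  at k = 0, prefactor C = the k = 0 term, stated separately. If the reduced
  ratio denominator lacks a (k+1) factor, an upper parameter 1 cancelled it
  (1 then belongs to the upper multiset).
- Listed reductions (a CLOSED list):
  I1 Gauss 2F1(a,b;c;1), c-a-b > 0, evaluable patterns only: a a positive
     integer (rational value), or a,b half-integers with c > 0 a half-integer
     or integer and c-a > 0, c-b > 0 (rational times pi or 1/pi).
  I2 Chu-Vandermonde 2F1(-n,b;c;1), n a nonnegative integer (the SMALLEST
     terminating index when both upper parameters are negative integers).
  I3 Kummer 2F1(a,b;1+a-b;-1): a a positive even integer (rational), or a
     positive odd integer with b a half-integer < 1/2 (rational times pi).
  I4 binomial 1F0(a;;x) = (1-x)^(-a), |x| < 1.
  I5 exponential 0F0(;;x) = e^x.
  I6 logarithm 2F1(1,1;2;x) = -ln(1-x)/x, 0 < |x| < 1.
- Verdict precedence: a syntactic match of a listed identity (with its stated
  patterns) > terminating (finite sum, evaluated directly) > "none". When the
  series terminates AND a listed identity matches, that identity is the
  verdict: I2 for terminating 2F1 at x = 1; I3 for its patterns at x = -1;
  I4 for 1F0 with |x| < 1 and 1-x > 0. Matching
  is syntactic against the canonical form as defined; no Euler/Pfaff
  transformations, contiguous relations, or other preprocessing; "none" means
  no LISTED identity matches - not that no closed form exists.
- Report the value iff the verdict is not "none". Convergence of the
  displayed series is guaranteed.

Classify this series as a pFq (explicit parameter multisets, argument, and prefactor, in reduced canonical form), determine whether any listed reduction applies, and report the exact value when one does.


Key observation: t_0 being 12, the two k-th powers (C = 12) combine into one argument.
Ratio: r(k) = \frac{3}{8} * 1 / [(k+1)] - poly over poly, x = \frac{3}{8} from leading terms; C = 12 at k = 0.

x = \frac{3}{8} here; the reduced form reads 0F0, upper {-}, lower {-}, C = 12. Verdict: this is the I5 exponential reduction (the 0F0 exponential series at x = \frac{3}{8}). Sum: 12 \cdot e^{\frac{3}{8}}.


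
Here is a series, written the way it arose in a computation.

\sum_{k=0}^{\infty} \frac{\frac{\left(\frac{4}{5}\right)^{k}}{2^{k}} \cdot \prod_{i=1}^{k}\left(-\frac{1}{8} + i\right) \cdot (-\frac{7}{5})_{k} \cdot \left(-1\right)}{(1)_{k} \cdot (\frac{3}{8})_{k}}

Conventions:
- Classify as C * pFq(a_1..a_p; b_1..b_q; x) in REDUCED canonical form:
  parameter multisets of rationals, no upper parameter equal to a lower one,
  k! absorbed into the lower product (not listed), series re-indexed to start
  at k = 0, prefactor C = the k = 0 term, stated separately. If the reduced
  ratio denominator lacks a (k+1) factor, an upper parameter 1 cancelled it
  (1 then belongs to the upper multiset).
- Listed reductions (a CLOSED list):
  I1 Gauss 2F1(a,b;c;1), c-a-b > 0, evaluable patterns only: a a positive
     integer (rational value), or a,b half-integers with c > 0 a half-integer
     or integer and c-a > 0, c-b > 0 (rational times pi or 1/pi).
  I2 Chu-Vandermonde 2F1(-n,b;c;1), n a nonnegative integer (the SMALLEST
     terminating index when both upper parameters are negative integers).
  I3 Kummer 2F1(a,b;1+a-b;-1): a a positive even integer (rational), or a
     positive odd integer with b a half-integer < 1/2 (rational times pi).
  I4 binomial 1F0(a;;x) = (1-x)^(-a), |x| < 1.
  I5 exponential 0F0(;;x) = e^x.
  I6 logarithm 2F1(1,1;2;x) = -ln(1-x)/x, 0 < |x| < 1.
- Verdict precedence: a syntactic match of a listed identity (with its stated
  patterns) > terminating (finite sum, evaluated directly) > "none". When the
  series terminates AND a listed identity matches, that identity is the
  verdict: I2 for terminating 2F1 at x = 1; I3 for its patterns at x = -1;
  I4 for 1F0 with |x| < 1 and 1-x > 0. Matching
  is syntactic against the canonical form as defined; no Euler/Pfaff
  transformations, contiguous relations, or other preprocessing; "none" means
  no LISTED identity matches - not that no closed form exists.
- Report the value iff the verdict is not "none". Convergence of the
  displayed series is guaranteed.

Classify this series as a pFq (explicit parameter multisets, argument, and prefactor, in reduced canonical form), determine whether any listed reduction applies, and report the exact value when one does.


With C = -1: the canonical form is 2F1(-\frac{7}{5}, \frac{7}{8}; \frac{3}{8}; \frac{2}{5}). Verdict: none. No listed pattern accepts 2F1(-\frac{7}{5}, \frac{7}{8}; \frac{3}{8}; \frac{2}{5}).

The tell: with t_0 = -1, the running product (C = -1, x = 2/5) telescopes to a rising factorial.
Consecutive-term ratio: r(k) = \frac{2}{5} * (k-\frac{7}{5}) (k+\frac{7}{8}) / [(k+\frac{3}{8}) (k+1)] - rational in k, leading ratio \frac{2}{5}; with t_0 = -1, classification follows.


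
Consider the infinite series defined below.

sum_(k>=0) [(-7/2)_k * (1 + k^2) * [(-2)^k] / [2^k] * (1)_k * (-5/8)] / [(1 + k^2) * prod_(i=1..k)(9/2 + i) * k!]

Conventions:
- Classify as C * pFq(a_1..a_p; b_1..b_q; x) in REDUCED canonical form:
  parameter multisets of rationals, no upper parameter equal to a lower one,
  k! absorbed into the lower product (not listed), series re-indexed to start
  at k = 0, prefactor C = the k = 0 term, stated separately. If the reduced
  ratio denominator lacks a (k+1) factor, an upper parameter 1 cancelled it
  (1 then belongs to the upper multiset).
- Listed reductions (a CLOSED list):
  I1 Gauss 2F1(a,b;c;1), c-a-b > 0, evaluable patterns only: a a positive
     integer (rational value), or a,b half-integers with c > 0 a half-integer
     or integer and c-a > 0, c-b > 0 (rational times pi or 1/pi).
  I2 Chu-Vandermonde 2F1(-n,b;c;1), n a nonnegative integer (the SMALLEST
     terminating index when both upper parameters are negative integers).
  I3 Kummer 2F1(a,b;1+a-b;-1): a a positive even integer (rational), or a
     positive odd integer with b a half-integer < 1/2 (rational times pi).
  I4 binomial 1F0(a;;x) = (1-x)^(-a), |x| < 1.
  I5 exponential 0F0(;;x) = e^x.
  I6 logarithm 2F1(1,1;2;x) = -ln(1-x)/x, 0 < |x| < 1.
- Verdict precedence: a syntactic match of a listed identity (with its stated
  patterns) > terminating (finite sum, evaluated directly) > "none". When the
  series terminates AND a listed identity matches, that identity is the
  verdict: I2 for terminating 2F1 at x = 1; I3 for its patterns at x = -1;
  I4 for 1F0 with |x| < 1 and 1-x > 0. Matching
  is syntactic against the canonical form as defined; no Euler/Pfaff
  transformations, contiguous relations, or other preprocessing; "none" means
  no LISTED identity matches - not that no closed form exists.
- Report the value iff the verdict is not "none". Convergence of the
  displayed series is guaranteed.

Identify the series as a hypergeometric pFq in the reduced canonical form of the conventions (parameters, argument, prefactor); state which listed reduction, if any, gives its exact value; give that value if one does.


Key step: from the first term -5/8: the lower running product (C = -5/8, x = -1) is a rising factorial.
Adjacent-term ratio: r(k) = (-1) * (k-7/2) (k+1) / [(k+11/2) (k+1)] - rational in k, leading ratio (-1); with t_0 = -5/8, classification follows.

x = -1 here; the reduced form reads 2F1, upper {-7/2, 1}, lower {11/2}, C = -5/8. Verdict: Kummer's theorem (I3) matches (x = -1; c = 11/2 equals 1+a-b for upper {-7/2, 1}: listed pattern). Value: (-1575/4096) * pi.


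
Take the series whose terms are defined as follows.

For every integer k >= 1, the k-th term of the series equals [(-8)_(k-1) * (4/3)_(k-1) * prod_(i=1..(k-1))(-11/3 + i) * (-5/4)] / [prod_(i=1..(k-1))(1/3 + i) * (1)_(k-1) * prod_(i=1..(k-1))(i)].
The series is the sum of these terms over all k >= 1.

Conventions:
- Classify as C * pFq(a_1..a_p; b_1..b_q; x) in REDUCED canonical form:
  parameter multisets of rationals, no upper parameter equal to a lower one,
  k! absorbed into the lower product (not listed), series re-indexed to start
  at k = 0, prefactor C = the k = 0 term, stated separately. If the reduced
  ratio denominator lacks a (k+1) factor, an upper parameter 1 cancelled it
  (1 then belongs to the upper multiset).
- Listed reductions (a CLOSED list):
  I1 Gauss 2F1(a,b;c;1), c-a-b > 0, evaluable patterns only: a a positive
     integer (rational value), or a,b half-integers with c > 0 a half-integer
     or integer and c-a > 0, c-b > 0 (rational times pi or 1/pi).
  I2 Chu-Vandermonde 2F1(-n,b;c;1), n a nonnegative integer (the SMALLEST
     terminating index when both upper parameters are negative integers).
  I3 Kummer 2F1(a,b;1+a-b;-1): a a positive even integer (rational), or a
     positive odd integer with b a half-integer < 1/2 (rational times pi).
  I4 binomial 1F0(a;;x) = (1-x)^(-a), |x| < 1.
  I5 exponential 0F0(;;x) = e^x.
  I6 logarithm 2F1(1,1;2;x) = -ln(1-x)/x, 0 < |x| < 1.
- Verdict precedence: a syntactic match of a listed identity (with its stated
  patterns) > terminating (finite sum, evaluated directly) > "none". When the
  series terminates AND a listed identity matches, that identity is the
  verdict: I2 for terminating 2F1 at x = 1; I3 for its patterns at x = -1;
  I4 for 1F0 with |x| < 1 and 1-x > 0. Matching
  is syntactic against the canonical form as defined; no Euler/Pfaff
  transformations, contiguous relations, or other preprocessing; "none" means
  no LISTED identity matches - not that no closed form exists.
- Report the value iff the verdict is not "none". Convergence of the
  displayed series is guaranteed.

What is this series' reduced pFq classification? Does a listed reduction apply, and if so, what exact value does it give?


Structural cue: t_0 = -5/4 here, and the running product (C = -5/4) telescopes to a rising factorial.
Term ratio: r(k) = 1 * (k-8) (k-8/3) / [(k+1) (k+1)] - rational in k. x = 1; t_0 = -5/4; negate the roots.

Prefactor -5/4, argument 1: 2F1 with upper {-8, -8/3} over lower {1}. Verdict: this is Chu-Vandermonde (I2) (terminating 2F1 at x = 1 with n = 8, b = -8/3, c = 1). Hence: -8107385/59049.


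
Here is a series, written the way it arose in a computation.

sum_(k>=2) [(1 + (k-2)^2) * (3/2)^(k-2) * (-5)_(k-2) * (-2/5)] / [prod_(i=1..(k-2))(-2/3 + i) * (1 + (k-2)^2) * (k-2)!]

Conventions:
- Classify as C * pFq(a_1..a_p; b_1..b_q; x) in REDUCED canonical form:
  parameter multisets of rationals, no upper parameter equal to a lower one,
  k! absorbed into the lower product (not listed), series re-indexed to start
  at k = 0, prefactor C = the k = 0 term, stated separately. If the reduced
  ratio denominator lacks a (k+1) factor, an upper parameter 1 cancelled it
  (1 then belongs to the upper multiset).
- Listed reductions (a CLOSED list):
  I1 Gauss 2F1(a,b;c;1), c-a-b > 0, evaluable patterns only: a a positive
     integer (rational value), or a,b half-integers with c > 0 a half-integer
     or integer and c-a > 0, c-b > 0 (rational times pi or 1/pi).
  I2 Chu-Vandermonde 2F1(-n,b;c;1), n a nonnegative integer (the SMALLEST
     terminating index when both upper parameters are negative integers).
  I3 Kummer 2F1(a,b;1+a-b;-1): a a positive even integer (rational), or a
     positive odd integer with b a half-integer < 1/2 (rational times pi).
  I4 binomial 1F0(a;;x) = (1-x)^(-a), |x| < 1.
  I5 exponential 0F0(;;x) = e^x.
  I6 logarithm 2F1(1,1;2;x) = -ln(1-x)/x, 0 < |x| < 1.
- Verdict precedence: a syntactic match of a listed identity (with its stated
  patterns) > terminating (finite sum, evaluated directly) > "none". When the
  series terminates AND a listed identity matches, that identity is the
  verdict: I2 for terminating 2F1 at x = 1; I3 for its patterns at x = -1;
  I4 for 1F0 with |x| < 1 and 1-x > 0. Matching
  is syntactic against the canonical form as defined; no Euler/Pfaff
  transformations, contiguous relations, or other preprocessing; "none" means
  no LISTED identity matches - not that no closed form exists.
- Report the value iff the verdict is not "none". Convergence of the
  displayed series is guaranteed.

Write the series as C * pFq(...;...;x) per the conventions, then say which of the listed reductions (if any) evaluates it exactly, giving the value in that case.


The series (x = 3/2) is 1F1: upper {-5}, lower {1/3}, prefactor -2/5. Verdict: terminating - no listed pattern fits, but -5 in the upper list cuts the series at k = 5; direct evaluation. Hence: -395561/291200.

Key observation: from the first term -2/5: the factor k^2 + 1 cancels (top and bottom), leaving C = -2/5, x = 3/2.
Ratio: r(k) = (3/2) * (k-5) / [(k+1/3) (k+1)] ; factor over Q: parameters, x = (3/2), and C = -2/5.


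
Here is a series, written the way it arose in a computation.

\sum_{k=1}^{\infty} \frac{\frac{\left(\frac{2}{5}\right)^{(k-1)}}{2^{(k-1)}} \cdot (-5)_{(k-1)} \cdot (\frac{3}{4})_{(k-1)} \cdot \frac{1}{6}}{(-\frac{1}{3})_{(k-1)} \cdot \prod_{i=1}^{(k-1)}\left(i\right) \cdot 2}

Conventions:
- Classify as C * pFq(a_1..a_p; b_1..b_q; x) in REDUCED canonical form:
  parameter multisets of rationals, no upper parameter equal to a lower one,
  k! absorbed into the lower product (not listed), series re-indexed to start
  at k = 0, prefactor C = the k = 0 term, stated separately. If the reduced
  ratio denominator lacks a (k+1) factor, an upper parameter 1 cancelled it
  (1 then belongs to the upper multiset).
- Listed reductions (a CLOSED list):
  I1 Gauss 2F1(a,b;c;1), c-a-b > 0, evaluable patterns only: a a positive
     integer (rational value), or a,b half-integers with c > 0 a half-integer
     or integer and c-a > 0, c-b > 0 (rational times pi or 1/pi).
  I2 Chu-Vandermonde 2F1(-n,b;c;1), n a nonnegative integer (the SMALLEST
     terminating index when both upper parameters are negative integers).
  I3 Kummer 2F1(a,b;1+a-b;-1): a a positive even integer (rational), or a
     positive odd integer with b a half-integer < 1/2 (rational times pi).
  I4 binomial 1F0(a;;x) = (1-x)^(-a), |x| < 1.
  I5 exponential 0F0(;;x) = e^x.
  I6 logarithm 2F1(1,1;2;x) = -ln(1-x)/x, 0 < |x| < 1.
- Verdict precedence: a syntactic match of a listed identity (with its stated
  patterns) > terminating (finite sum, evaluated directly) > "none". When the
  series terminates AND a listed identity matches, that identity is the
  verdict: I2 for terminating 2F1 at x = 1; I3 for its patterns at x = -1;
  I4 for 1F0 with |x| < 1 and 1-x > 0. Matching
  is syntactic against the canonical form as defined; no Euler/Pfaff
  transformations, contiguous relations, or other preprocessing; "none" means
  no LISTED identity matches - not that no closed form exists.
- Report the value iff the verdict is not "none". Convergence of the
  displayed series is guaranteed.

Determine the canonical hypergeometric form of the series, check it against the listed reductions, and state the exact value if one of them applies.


Key observation: from the first term \frac{1}{12}: the two k-th powers (prefactor 1/12) combine into one argument.
Step ratio: r(k) = \frac{1}{5} * (k-5) (k+\frac{3}{4}) / [(k-\frac{1}{3}) (k+1)] ; factor over Q: parameters, x = \frac{1}{5}, and C = \frac{1}{12}.

Classification (C = \frac{1}{12}): 2F1 with upper {-5, \frac{3}{4}}, lower {-\frac{1}{3}}, argument x = \frac{1}{5}. Verdict: terminating - the sum ends at index 5 because -5 is a negative integer; exact evaluation follows. Its exact value is \frac{80034371}{614400000}.


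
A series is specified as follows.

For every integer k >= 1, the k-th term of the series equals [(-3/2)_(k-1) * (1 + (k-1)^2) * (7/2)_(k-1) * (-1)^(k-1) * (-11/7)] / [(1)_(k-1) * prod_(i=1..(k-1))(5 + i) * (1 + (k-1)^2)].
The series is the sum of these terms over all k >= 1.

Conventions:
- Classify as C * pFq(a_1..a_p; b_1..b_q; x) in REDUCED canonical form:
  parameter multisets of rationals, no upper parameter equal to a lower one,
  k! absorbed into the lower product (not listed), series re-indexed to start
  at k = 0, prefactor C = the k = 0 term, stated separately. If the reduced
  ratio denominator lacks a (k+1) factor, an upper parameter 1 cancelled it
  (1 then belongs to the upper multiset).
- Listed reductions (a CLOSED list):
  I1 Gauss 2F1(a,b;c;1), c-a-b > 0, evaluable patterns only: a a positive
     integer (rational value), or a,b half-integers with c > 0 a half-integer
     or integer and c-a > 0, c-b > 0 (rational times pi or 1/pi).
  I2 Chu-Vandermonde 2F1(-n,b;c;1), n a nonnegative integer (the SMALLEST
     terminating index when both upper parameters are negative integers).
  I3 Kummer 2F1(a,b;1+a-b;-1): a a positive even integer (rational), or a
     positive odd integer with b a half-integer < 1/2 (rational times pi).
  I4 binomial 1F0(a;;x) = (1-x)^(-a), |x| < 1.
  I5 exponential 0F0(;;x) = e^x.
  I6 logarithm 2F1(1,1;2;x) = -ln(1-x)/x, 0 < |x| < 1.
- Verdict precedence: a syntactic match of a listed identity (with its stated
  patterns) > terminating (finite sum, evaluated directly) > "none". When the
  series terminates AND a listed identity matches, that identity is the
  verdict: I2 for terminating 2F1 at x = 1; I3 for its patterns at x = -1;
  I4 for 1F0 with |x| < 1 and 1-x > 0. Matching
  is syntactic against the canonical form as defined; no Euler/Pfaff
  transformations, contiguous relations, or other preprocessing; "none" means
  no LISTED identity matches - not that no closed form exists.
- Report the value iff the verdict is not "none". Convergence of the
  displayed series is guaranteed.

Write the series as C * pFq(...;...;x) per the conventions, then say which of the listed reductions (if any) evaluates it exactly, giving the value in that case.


Key step: x = (-1) and the lower running product (C = -11/7, x = -1) is a rising factorial.
Consecutive-term ratio: r(k) = (-1) * (k-3/2) (k+7/2) / [(k+6) (k+1)] ; factor over Q: parameters, x = (-1), and C = -11/7.

At argument -1: a 2F1 with upper {-3/2, 7/2}, lower {6}, scaled by C = -11/7. Verdict: none. No listed pattern accepts 2F1(-3/2, 7/2; 6; -1).
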